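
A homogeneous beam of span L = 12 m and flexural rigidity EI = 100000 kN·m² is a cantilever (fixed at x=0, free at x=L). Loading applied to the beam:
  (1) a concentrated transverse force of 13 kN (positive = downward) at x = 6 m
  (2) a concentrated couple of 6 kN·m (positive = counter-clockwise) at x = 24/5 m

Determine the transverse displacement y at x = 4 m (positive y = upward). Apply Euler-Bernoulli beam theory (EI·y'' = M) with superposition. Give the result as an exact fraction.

y(4) = -41/9375 m

Load 1 — point force P=13 kN at a=6 m (b=L-a=6):
  y_1 = -Px²(3a-x)/(6EI)  [x≤a] = -13·4²·(3·6-4)/(6·100000) = -91/18750 m
Load 2 — applied couple M₀=6 kN·m at a=24/5 m (b=L-a=36/5):
  y_2 = M₀x²/(2EI)  [x≤a] = 6·4²/(2·100000) = 3/6250 m
Superposition: y = Σ y_i = -41/9375 m ≈ -0.004373 m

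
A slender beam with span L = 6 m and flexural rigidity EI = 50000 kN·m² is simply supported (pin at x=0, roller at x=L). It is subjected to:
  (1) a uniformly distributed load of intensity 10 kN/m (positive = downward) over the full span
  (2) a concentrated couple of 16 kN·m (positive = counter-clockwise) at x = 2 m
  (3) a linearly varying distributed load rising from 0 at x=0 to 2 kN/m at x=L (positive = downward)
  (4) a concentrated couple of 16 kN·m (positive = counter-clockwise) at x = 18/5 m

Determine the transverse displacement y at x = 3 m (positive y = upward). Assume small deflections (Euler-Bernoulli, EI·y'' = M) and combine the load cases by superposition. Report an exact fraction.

Load 1 — uniform load w=10 kN/m over full span:
  y_1 = -wx(L³-2Lx²+x³)/(24EI) = -10·3·(6³-2·6·3²+3³)/(24·50000) = -27/8000 m
Load 2 — applied couple M₀=16 kN·m at a=2 m (b=L-a=4):
  y_2 = (M₀x³/(6L)-M₀(x-a)²/2+C₁x)/EI  [x>a] with C₁=M₀(3b²-L²)/(6L)=16/3 = (16·3³/(6·6)-16·(3-2)²/2+(16/3)·3)/50000 = 1/2500 m
Load 3 — triangular load w₀=2 kN/m (0→w₀ over full span):
  y_3 = -w₀x(7L⁴-10L²x²+3x⁴)/(360LEI) = -2·3·(7·6⁴-10·6²·3²+3·3⁴)/(360·6·50000) = -27/80000 m
Load 4 — applied couple M₀=16 kN·m at a=18/5 m (b=L-a=12/5):
  y_4 = (M₀x³/(6L)+C₁x)/EI  [x≤a] with C₁=M₀(3b²-L²)/(6L)=-208/25 = (16·3³/(6·6)+(-208/25)·3)/50000 = -81/312500 m
Superposition: y = Σ y_i = -35717/10000000 m ≈ -0.003572 m

y(3) = -35717/10000000 m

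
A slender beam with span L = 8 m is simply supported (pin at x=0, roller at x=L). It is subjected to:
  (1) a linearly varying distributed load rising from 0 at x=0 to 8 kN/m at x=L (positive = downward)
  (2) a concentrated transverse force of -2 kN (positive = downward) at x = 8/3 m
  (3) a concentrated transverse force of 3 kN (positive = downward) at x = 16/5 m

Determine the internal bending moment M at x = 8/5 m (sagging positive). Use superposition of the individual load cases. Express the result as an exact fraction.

Load 1 — triangular load w₀=8 kN/m (0→w₀ over full span):
  M_1 = w₀Lx/6 - w₀x³/(6L) = 8·8·(8/5)/6 - 8·(8/5)³/(6·8) = 2048/125 kN·m
Load 2 — point force P=-2 kN at a=8/3 m (b=L-a=16/3):
  M_2 = Pbx/L  [x≤a] = (-2)·(16/3)·(8/5)/8 = -32/15 kN·m
Load 3 — point force P=3 kN at a=16/5 m (b=L-a=24/5):
  M_3 = Pbx/L  [x≤a] = 3·(24/5)·(8/5)/8 = 72/25 kN·m
Superposition: M = Σ M_i = 6424/375 kN·m ≈ 17.130667 kN·m

M(8/5) = 6424/375 kN·m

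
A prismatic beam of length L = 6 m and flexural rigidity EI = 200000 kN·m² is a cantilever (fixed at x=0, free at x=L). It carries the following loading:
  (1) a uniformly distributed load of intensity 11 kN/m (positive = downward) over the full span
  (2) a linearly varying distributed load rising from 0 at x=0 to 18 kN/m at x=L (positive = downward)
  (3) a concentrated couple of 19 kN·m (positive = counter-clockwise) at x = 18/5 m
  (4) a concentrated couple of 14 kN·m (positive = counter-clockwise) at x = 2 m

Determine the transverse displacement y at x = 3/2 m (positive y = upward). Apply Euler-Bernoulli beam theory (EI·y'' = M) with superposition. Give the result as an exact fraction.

y(3/2) = -465453/256000000 m

Load 1 — uniform load w=11 kN/m over full span:
  y_1 = -wx²(x²-4Lx+6L²)/(24EI) = -11·(3/2)²·((3/2)²-4·6·(3/2)+6·6²)/(24·200000) = -24057/25600000 m
Load 2 — triangular load w₀=18 kN/m (0→w₀ over full span):
  y_2 = (w₀Lx³/12-w₀L²x²/6-w₀x⁵/(120L))/EI = (18·6·(3/2)³/12-18·6²·(3/2)²/6-18·(3/2)⁵/(120·6))/200000 = -272403/256000000 m
Load 3 — applied couple M₀=19 kN·m at a=18/5 m (b=L-a=12/5):
  y_3 = M₀x²/(2EI)  [x≤a] = 19·(3/2)²/(2·200000) = 171/1600000 m
Load 4 — applied couple M₀=14 kN·m at a=2 m (b=L-a=4):
  y_4 = M₀x²/(2EI)  [x≤a] = 14·(3/2)²/(2·200000) = 63/800000 m
Superposition: y = Σ y_i = -465453/256000000 m ≈ -0.001818 m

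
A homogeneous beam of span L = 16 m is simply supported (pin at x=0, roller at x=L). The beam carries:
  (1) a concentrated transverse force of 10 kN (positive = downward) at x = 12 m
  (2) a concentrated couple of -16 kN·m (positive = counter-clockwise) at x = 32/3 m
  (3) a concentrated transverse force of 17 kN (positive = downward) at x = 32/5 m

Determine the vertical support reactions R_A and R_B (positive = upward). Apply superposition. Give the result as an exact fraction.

R_A = 117/10 kN, R_B = 153/10 kN

Load 1 — point force P=10 kN at a=12 m (b=L-a=4):
  R_A = Pb/L = 10·4/16 = 5/2 kN
  R_B = Pa/L = 10·12/16 = 15/2 kN
Load 2 — applied couple M₀=-16 kN·m at a=32/3 m (b=L-a=16/3):
  R_A = M₀/L = (-16)/16 = -1 kN
  R_B = -M₀/L = -(-16)/16 = 1 kN
Load 3 — point force P=17 kN at a=32/5 m (b=L-a=48/5):
  R_A = Pb/L = 17·(48/5)/16 = 51/5 kN
  R_B = Pa/L = 17·(32/5)/16 = 34/5 kN
Superposition: R_A = 117/10 kN, R_B = 153/10 kN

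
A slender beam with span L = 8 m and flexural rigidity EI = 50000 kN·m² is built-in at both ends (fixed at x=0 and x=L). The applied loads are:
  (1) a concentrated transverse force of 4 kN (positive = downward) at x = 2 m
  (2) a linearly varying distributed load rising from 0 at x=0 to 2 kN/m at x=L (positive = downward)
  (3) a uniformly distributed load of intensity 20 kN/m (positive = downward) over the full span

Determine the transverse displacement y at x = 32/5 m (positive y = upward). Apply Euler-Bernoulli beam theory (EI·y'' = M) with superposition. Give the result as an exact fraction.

Load 1 — point force P=4 kN at a=2 m (b=L-a=6):
  y_1 = -Pa²(L-x)²(3bL-(3b+a)(L-x))/(6L³EI)  [x>a] = -4·2²·(8-(32/5))²·(3·6·8-(3·6+2)·(8-(32/5)))/(6·8³·50000) = -7/234375 m
Load 2 — triangular load w₀=2 kN/m (0→w₀ over full span):
  y_2 = -w₀x²(L-x)²(x+2L)/(120LEI) = -2·(32/5)²·(8-(32/5))²·((32/5)+2·8)/(120·8·50000) = -14336/146484375 m
Load 3 — uniform load w=20 kN/m over full span:
  y_3 = -wx²(L-x)²/(24EI) = -20·(32/5)²·(8-(32/5))²/(24·50000) = -2048/1171875 m
Superposition: y = Σ y_i = -274711/146484375 m ≈ -0.001875 m

y(32/5) = -274711/146484375 m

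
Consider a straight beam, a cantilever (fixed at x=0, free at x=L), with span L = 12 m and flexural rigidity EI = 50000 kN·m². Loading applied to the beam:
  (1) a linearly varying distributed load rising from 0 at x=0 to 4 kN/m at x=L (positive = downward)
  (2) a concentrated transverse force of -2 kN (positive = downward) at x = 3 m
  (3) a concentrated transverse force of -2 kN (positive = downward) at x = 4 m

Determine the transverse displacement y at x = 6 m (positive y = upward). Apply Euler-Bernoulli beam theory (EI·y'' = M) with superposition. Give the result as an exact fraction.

y(6) = -37409/750000 m

Load 1 — triangular load w₀=4 kN/m (0→w₀ over full span):
  y_1 = (w₀Lx³/12-w₀L²x²/6-w₀x⁵/(120L))/EI = (4·12·6³/12-4·12²·6²/6-4·6⁵/(120·12))/50000 = -3267/62500 m
Load 2 — point force P=-2 kN at a=3 m (b=L-a=9):
  y_2 = -Pa²(3x-a)/(6EI)  [x>a] = -(-2)·3²·(3·6-3)/(6·50000) = 9/10000 m
Load 3 — point force P=-2 kN at a=4 m (b=L-a=8):
  y_3 = -Pa²(3x-a)/(6EI)  [x>a] = -(-2)·4²·(3·6-4)/(6·50000) = 14/9375 m
Superposition: y = Σ y_i = -37409/750000 m ≈ -0.049879 m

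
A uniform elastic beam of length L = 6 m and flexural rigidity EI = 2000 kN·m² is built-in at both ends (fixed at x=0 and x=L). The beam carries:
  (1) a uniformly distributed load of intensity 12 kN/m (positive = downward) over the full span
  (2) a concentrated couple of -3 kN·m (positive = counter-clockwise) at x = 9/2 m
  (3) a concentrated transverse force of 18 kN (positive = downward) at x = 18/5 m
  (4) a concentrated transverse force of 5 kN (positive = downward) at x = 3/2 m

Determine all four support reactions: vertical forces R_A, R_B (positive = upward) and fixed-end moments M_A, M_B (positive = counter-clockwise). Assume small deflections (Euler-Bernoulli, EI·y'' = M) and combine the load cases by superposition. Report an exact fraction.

R_A = 183969/4000 kN, M_A = 198597/4000 kN·m, R_B = 196031/4000 kN, M_B = -209583/4000 kN·m

Load 1 — uniform load w=12 kN/m over full span:
  R_A = wL/2 = 12·6/2 = 36 kN
  M_A = wL²/12 = 12·6²/12 = 36 kN·m
  R_B = wL/2 = 12·6/2 = 36 kN
  M_B = -wL²/12 = -12·6²/12 = -36 kN·m
Load 2 — applied couple M₀=-3 kN·m at a=9/2 m (b=L-a=3/2):
  R_A = 6M₀ab/L³ = 6·(-3)·(9/2)·(3/2)/6³ = -9/16 kN
  M_A = M₀b(2a-b)/L² = (-3)·(3/2)·(2·(9/2)-(3/2))/6² = -15/16 kN·m
  R_B = -6M₀ab/L³ = -6·(-3)·(9/2)·(3/2)/6³ = 9/16 kN
  M_B = M₀a(2b-a)/L² = (-3)·(9/2)·(2·(3/2)-(9/2))/6² = 9/16 kN·m
Load 3 — point force P=18 kN at a=18/5 m (b=L-a=12/5):
  R_A = Pb²(3a+b)/L³ = 18·(12/5)²·(3·(18/5)+(12/5))/6³ = 792/125 kN
  M_A = Pab²/L² = 18·(18/5)·(12/5)²/6² = 1296/125 kN·m
  R_B = Pa²(a+3b)/L³ = 18·(18/5)²·((18/5)+3·(12/5))/6³ = 1458/125 kN
  M_B = -Pa²b/L² = -18·(18/5)²·(12/5)/6² = -1944/125 kN·m
Load 4 — point force P=5 kN at a=3/2 m (b=L-a=9/2):
  R_A = Pb²(3a+b)/L³ = 5·(9/2)²·(3·(3/2)+(9/2))/6³ = 135/32 kN
  M_A = Pab²/L² = 5·(3/2)·(9/2)²/6² = 135/32 kN·m
  R_B = Pa²(a+3b)/L³ = 5·(3/2)²·((3/2)+3·(9/2))/6³ = 25/32 kN
  M_B = -Pa²b/L² = -5·(3/2)²·(9/2)/6² = -45/32 kN·m
Superposition: R_A = 183969/4000 kN, M_A = 198597/4000 kN·m, R_B = 196031/4000 kN, M_B = -209583/4000 kN·m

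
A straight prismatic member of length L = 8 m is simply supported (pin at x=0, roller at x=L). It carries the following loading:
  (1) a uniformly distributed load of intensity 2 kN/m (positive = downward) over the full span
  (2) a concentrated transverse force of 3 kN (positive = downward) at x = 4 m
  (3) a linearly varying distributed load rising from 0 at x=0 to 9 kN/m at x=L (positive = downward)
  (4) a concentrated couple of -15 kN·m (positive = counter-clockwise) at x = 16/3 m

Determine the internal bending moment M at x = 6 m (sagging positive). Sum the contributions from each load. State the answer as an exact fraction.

Load 1 — uniform load w=2 kN/m over full span:
  M_1 = wx(L-x)/2 = 2·6·(8-6)/2 = 12 kN·m
Load 2 — point force P=3 kN at a=4 m (b=L-a=4):
  M_2 = Pa(L-x)/L  [x>a] = 3·4·(8-6)/8 = 3 kN·m
Load 3 — triangular load w₀=9 kN/m (0→w₀ over full span):
  M_3 = w₀Lx/6 - w₀x³/(6L) = 9·8·6/6 - 9·6³/(6·8) = 63/2 kN·m
Load 4 — applied couple M₀=-15 kN·m at a=16/3 m (b=L-a=8/3):
  M_4 = M₀x/L - M₀  [x>a] = (-15)·6/8 - (-15) = 15/4 kN·m
Superposition: M = Σ M_i = 201/4 kN·m ≈ 50.250000 kN·m

M(6) = 201/4 kN·m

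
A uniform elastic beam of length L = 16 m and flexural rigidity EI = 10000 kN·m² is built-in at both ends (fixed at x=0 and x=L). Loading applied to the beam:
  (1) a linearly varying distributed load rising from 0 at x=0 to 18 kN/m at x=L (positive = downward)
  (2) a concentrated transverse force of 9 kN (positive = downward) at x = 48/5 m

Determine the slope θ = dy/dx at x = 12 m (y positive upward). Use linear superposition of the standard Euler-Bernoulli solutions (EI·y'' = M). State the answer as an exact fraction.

θ(12) = 10359/312500 rad

Load 1 — triangular load w₀=18 kN/m (0→w₀ over full span):
  θ_1 = -w₀(2x(L-x)(L-2x)(x+2L)+x²(L-x)²)/(120LEI) = -18·(2·12·(16-12)·(16-2·12)·(12+2·16)+12²·(16-12)²)/(120·16·10000) = 369/12500 rad
Load 2 — point force P=9 kN at a=48/5 m (b=L-a=32/5):
  θ_2 = Pa²(L-x)(2bL-(3b+a)(L-x))/(2L³EI)  [x>a] = 9·(48/5)²·(16-12)·(2·(32/5)·16-(3·(32/5)+(48/5))·(16-12))/(2·16³·10000) = 567/156250 rad
Superposition: θ = Σ θ_i = 10359/312500 rad ≈ 0.033149 rad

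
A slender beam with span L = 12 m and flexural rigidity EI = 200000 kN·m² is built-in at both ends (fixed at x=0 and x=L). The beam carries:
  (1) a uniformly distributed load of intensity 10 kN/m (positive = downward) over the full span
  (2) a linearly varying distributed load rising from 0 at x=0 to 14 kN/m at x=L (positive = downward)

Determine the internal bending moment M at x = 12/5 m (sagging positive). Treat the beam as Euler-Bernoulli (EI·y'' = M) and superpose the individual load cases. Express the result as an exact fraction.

M(12/5) = -1776/125 kN·m

Load 1 — uniform load w=10 kN/m over full span:
  M_1 = wLx/2 - wL²/12 - wx²/2 = 10·12·(12/5)/2 - 10·12²/12 - 10·(12/5)²/2 = -24/5 kN·m
Load 2 — triangular load w₀=14 kN/m (0→w₀ over full span):
  M_2 = 3w₀Lx/20 - w₀L²/30 - w₀x³/(6L) = 3·14·12·(12/5)/20 - 14·12²/30 - 14·(12/5)³/(6·12) = -1176/125 kN·m
Superposition: M = Σ M_i = -1776/125 kN·m ≈ -14.208000 kN·m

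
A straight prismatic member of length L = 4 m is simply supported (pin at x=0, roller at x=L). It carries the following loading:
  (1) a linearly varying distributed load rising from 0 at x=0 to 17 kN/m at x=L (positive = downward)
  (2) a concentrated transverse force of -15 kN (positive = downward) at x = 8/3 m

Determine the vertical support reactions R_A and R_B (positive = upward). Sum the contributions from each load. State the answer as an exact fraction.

Load 1 — triangular load w₀=17 kN/m (0→w₀ over full span):
  R_A = w₀L/6 = 17·4/6 = 34/3 kN
  R_B = w₀L/3 = 17·4/3 = 68/3 kN
Load 2 — point force P=-15 kN at a=8/3 m (b=L-a=4/3):
  R_A = Pb/L = (-15)·(4/3)/4 = -5 kN
  R_B = Pa/L = (-15)·(8/3)/4 = -10 kN
Superposition: R_A = 19/3 kN, R_B = 38/3 kN

R_A = 19/3 kN, R_B = 38/3 kN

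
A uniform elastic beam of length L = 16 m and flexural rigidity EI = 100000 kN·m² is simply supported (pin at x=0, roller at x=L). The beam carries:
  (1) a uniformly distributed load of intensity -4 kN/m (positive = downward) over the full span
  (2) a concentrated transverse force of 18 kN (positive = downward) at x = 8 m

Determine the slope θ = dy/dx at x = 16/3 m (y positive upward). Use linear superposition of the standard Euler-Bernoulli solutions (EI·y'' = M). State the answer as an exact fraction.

Load 1 — uniform load w=-4 kN/m over full span:
  θ_1 = -w(L³-6Lx²+4x³)/(24EI) = -(-4)·(16³-6·16·(16/3)²+4·(16/3)³)/(24·100000) = 832/253125 rad
Load 2 — point force P=18 kN at a=8 m (b=L-a=8):
  θ_2 = -Pb(L²-b²-3x²)/(6LEI)  [x≤a] = -18·8·(16²-8²-3·(16/3)²)/(6·16·100000) = -1/625 rad
Superposition: θ = Σ θ_i = 427/253125 rad ≈ 0.001687 rad

θ(16/3) = 427/253125 rad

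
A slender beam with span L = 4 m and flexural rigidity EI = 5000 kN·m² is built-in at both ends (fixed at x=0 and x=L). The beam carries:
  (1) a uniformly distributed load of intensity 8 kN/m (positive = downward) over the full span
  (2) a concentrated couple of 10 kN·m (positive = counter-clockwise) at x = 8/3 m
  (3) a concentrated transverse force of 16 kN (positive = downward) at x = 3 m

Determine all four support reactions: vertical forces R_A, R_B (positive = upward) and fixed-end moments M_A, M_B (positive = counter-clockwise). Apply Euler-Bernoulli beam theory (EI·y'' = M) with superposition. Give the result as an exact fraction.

R_A = 131/6 kN, M_A = 17 kN·m, R_B = 157/6 kN, M_B = -59/3 kN·m

Load 1 — uniform load w=8 kN/m over full span:
  R_A = wL/2 = 8·4/2 = 16 kN
  M_A = wL²/12 = 8·4²/12 = 32/3 kN·m
  R_B = wL/2 = 8·4/2 = 16 kN
  M_B = -wL²/12 = -8·4²/12 = -32/3 kN·m
Load 2 — applied couple M₀=10 kN·m at a=8/3 m (b=L-a=4/3):
  R_A = 6M₀ab/L³ = 6·10·(8/3)·(4/3)/4³ = 10/3 kN
  M_A = M₀b(2a-b)/L² = 10·(4/3)·(2·(8/3)-(4/3))/4² = 10/3 kN·m
  R_B = -6M₀ab/L³ = -6·10·(8/3)·(4/3)/4³ = -10/3 kN
  M_B = M₀a(2b-a)/L² = 10·(8/3)·(2·(4/3)-(8/3))/4² = 0 kN·m
Load 3 — point force P=16 kN at a=3 m (b=L-a=1):
  R_A = Pb²(3a+b)/L³ = 16·1²·(3·3+1)/4³ = 5/2 kN
  M_A = Pab²/L² = 16·3·1²/4² = 3 kN·m
  R_B = Pa²(a+3b)/L³ = 16·3²·(3+3·1)/4³ = 27/2 kN
  M_B = -Pa²b/L² = -16·3²·1/4² = -9 kN·m
Superposition: R_A = 131/6 kN, M_A = 17 kN·m, R_B = 157/6 kN, M_B = -59/3 kN·m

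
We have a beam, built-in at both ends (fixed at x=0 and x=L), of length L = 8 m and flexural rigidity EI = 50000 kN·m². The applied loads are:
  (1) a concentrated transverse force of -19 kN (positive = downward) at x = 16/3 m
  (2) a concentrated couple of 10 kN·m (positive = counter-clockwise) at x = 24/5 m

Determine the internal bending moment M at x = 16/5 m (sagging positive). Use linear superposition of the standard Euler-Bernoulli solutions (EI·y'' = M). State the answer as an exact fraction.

Load 1 — point force P=-19 kN at a=16/3 m (b=L-a=8/3):
  M_1 = Pb²(3a+b)x/L³ - Pab²/L²  [x≤a] = (-19)·(8/3)²·(3·(16/3)+(8/3))·(16/5)/8³ - (-19)·(16/3)·(8/3)²/8² = -608/135 kN·m
Load 2 — applied couple M₀=10 kN·m at a=24/5 m (b=L-a=16/5):
  M_2 = R_Ax - M_A  [x≤a] with R_A=9/5, M_A=16/5 = (9/5)·(16/5) - (16/5) = 64/25 kN·m
Superposition: M = Σ M_i = -1312/675 kN·m ≈ -1.943704 kN·m

M(16/5) = -1312/675 kN·m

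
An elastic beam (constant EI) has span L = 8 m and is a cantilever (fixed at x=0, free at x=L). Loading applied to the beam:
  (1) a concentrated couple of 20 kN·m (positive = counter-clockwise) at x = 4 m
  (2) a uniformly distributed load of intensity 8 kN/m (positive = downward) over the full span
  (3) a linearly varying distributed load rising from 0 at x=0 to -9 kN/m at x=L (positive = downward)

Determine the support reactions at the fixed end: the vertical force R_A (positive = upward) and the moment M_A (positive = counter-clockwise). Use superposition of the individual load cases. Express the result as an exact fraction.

R_A = 28 kN, M_A = 44 kN·m

Load 1 — applied couple M₀=20 kN·m at a=4 m (b=L-a=4):
  R_A = 0 kN
  M_A = -M₀ = -20 kN·m
Load 2 — uniform load w=8 kN/m over full span:
  R_A = wL = 8·8 = 64 kN
  M_A = wL²/2 = 8·8²/2 = 256 kN·m
Load 3 — triangular load w₀=-9 kN/m (0→w₀ over full span):
  R_A = w₀L/2 = (-9)·8/2 = -36 kN
  M_A = w₀L²/3 = (-9)·8²/3 = -192 kN·m
Superposition: R_A = 28 kN, M_A = 44 kN·m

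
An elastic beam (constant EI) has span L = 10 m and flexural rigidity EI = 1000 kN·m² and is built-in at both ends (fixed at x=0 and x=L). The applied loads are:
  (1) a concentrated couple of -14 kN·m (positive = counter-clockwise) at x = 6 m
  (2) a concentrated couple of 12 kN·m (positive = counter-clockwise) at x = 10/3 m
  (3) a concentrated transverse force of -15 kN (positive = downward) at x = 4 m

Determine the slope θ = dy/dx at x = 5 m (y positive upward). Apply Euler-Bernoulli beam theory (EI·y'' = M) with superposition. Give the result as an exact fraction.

θ(5) = -11/1250 rad

Load 1 — applied couple M₀=-14 kN·m at a=6 m (b=L-a=4):
  θ_1 = (R_Ax²/2 - M_Ax)/EI  [x≤a] with R_A=-252/125, M_A=-112/25 = ((-252/125)·5²/2 - (-112/25)·5)/1000 = -7/2500 rad
Load 2 — applied couple M₀=12 kN·m at a=10/3 m (b=L-a=20/3):
  θ_2 = (R_Ax²/2 - M_Ax - M₀(x-a))/EI  [x>a] with R_A=8/5, M_A=0 = ((8/5)·5²/2 - 0·5 - 12·(5-(10/3)))/1000 = 0 rad
Load 3 — point force P=-15 kN at a=4 m (b=L-a=6):
  θ_3 = Pa²(L-x)(2bL-(3b+a)(L-x))/(2L³EI)  [x>a] = (-15)·4²·(10-5)·(2·6·10-(3·6+4)·(10-5))/(2·10³·1000) = -3/500 rad
Superposition: θ = Σ θ_i = -11/1250 rad ≈ -0.008800 rad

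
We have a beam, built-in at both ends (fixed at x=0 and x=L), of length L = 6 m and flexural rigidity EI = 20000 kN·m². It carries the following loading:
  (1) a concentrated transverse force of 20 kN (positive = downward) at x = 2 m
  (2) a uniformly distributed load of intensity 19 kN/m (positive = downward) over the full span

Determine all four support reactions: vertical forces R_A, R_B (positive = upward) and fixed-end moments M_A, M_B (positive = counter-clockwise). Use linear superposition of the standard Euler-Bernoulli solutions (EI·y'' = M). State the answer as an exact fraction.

Load 1 — point force P=20 kN at a=2 m (b=L-a=4):
  R_A = Pb²(3a+b)/L³ = 20·4²·(3·2+4)/6³ = 400/27 kN
  M_A = Pab²/L² = 20·2·4²/6² = 160/9 kN·m
  R_B = Pa²(a+3b)/L³ = 20·2²·(2+3·4)/6³ = 140/27 kN
  M_B = -Pa²b/L² = -20·2²·4/6² = -80/9 kN·m
Load 2 — uniform load w=19 kN/m over full span:
  R_A = wL/2 = 19·6/2 = 57 kN
  M_A = wL²/12 = 19·6²/12 = 57 kN·m
  R_B = wL/2 = 19·6/2 = 57 kN
  M_B = -wL²/12 = -19·6²/12 = -57 kN·m
Superposition: R_A = 1939/27 kN, M_A = 673/9 kN·m, R_B = 1679/27 kN, M_B = -593/9 kN·m

R_A = 1939/27 kN, M_A = 673/9 kN·m, R_B = 1679/27 kN, M_B = -593/9 kN·m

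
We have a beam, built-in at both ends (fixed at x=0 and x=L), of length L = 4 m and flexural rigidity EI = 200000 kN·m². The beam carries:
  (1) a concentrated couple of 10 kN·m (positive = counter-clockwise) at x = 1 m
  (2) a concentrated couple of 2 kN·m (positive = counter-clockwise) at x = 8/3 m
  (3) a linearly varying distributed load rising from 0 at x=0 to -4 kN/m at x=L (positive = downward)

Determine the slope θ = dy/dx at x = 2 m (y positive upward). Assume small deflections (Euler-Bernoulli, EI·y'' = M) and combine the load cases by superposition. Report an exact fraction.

Load 1 — applied couple M₀=10 kN·m at a=1 m (b=L-a=3):
  θ_1 = (R_Ax²/2 - M_Ax - M₀(x-a))/EI  [x>a] with R_A=45/16, M_A=-15/8 = ((45/16)·2²/2 - (-15/8)·2 - 10·(2-1))/200000 = -1/320000 rad
Load 2 — applied couple M₀=2 kN·m at a=8/3 m (b=L-a=4/3):
  θ_2 = (R_Ax²/2 - M_Ax)/EI  [x≤a] with R_A=2/3, M_A=2/3 = ((2/3)·2²/2 - (2/3)·2)/200000 = 0 rad
Load 3 — triangular load w₀=-4 kN/m (0→w₀ over full span):
  θ_3 = -w₀(2x(L-x)(L-2x)(x+2L)+x²(L-x)²)/(120LEI) = -(-4)·(2·2·(4-2)·(4-2·2)·(2+2·4)+2²·(4-2)²)/(120·4·200000) = 1/1500000 rad
Superposition: θ = Σ θ_i = -59/24000000 rad ≈ -0.000002 rad

θ(2) = -59/24000000 rad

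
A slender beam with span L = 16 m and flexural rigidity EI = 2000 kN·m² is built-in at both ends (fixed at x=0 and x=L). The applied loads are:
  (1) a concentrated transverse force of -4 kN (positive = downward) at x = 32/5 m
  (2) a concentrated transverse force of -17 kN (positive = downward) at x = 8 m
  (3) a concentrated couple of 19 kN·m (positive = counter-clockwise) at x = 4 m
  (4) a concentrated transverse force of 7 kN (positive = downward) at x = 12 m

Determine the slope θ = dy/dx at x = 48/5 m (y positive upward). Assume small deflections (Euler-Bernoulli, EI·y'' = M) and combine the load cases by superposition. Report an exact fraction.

θ(48/5) = -101009/3125000 rad

Load 1 — point force P=-4 kN at a=32/5 m (b=L-a=48/5):
  θ_1 = Pa²(L-x)(2bL-(3b+a)(L-x))/(2L³EI)  [x>a] = (-4)·(32/5)²·(16-(48/5))·(2·(48/5)·16-(3·(48/5)+(32/5))·(16-(48/5)))/(2·16³·2000) = -2048/390625 rad
Load 2 — point force P=-17 kN at a=8 m (b=L-a=8):
  θ_2 = Pa²(L-x)(2bL-(3b+a)(L-x))/(2L³EI)  [x>a] = (-17)·8²·(16-(48/5))·(2·8·16-(3·8+8)·(16-(48/5)))/(2·16³·2000) = -68/3125 rad
Load 3 — applied couple M₀=19 kN·m at a=4 m (b=L-a=12):
  θ_3 = (R_Ax²/2 - M_Ax - M₀(x-a))/EI  [x>a] with R_A=171/128, M_A=-57/16 = ((171/128)·(48/5)²/2 - (-57/16)·(48/5) - 19·((48/5)-4))/2000 = -133/25000 rad
Load 4 — point force P=7 kN at a=12 m (b=L-a=4):
  θ_4 = -Pb²x(2aL-(3a+b)x)/(2L³EI)  [x≤a] = -7·4²·(48/5)·(2·12·16-(3·12+4)·(48/5))/(2·16³·2000) = 0 rad
Superposition: θ = Σ θ_i = -101009/3125000 rad ≈ -0.032323 rad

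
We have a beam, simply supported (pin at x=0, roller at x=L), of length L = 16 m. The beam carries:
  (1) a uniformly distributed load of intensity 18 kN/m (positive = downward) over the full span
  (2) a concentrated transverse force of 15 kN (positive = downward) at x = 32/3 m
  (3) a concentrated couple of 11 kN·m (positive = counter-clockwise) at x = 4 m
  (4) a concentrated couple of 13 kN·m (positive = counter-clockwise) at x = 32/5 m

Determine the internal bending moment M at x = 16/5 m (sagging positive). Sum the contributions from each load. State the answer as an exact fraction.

M(16/5) = 9736/25 kN·m

Load 1 — uniform load w=18 kN/m over full span:
  M_1 = wx(L-x)/2 = 18·(16/5)·(16-(16/5))/2 = 9216/25 kN·m
Load 2 — point force P=15 kN at a=32/3 m (b=L-a=16/3):
  M_2 = Pbx/L  [x≤a] = 15·(16/3)·(16/5)/16 = 16 kN·m
Load 3 — applied couple M₀=11 kN·m at a=4 m (b=L-a=12):
  M_3 = M₀x/L  [x≤a] = 11·(16/5)/16 = 11/5 kN·m
Load 4 — applied couple M₀=13 kN·m at a=32/5 m (b=L-a=48/5):
  M_4 = M₀x/L  [x≤a] = 13·(16/5)/16 = 13/5 kN·m
Superposition: M = Σ M_i = 9736/25 kN·m ≈ 389.440000 kN·m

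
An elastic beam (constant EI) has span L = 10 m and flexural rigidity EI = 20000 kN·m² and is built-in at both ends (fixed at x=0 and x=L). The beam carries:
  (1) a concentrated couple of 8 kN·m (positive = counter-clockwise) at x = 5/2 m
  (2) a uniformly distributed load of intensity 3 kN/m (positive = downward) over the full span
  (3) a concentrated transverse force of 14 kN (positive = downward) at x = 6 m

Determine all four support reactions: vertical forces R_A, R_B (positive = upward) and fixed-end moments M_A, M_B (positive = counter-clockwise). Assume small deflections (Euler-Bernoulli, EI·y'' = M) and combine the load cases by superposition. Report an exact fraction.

R_A = 5207/250 kN, M_A = 1847/50 kN·m, R_B = 5793/250 kN, M_B = -2133/50 kN·m

Load 1 — applied couple M₀=8 kN·m at a=5/2 m (b=L-a=15/2):
  R_A = 6M₀ab/L³ = 6·8·(5/2)·(15/2)/10³ = 9/10 kN
  M_A = M₀b(2a-b)/L² = 8·(15/2)·(2·(5/2)-(15/2))/10² = -3/2 kN·m
  R_B = -6M₀ab/L³ = -6·8·(5/2)·(15/2)/10³ = -9/10 kN
  M_B = M₀a(2b-a)/L² = 8·(5/2)·(2·(15/2)-(5/2))/10² = 5/2 kN·m
Load 2 — uniform load w=3 kN/m over full span:
  R_A = wL/2 = 3·10/2 = 15 kN
  M_A = wL²/12 = 3·10²/12 = 25 kN·m
  R_B = wL/2 = 3·10/2 = 15 kN
  M_B = -wL²/12 = -3·10²/12 = -25 kN·m
Load 3 — point force P=14 kN at a=6 m (b=L-a=4):
  R_A = Pb²(3a+b)/L³ = 14·4²·(3·6+4)/10³ = 616/125 kN
  M_A = Pab²/L² = 14·6·4²/10² = 336/25 kN·m
  R_B = Pa²(a+3b)/L³ = 14·6²·(6+3·4)/10³ = 1134/125 kN
  M_B = -Pa²b/L² = -14·6²·4/10² = -504/25 kN·m
Superposition: R_A = 5207/250 kN, M_A = 1847/50 kN·m, R_B = 5793/250 kN, M_B = -2133/50 kN·m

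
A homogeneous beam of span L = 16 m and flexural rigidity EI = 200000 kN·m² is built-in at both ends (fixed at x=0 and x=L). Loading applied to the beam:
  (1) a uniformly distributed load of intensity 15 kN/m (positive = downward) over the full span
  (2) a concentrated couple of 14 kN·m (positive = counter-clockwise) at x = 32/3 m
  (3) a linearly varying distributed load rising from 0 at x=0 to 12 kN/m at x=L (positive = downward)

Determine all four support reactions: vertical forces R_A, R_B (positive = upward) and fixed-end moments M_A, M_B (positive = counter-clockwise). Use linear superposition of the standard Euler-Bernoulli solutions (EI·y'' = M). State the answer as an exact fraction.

Load 1 — uniform load w=15 kN/m over full span:
  R_A = wL/2 = 15·16/2 = 120 kN
  M_A = wL²/12 = 15·16²/12 = 320 kN·m
  R_B = wL/2 = 15·16/2 = 120 kN
  M_B = -wL²/12 = -15·16²/12 = -320 kN·m
Load 2 — applied couple M₀=14 kN·m at a=32/3 m (b=L-a=16/3):
  R_A = 6M₀ab/L³ = 6·14·(32/3)·(16/3)/16³ = 7/6 kN
  M_A = M₀b(2a-b)/L² = 14·(16/3)·(2·(32/3)-(16/3))/16² = 14/3 kN·m
  R_B = -6M₀ab/L³ = -6·14·(32/3)·(16/3)/16³ = -7/6 kN
  M_B = M₀a(2b-a)/L² = 14·(32/3)·(2·(16/3)-(32/3))/16² = 0 kN·m
Load 3 — triangular load w₀=12 kN/m (0→w₀ over full span):
  R_A = 3w₀L/20 = 3·12·16/20 = 144/5 kN
  M_A = w₀L²/30 = 12·16²/30 = 512/5 kN·m
  R_B = 7w₀L/20 = 7·12·16/20 = 336/5 kN
  M_B = -w₀L²/20 = -12·16²/20 = -768/5 kN·m
Superposition: R_A = 4499/30 kN, M_A = 6406/15 kN·m, R_B = 5581/30 kN, M_B = -2368/5 kN·m

R_A = 4499/30 kN, M_A = 6406/15 kN·m, R_B = 5581/30 kN, M_B = -2368/5 kN·m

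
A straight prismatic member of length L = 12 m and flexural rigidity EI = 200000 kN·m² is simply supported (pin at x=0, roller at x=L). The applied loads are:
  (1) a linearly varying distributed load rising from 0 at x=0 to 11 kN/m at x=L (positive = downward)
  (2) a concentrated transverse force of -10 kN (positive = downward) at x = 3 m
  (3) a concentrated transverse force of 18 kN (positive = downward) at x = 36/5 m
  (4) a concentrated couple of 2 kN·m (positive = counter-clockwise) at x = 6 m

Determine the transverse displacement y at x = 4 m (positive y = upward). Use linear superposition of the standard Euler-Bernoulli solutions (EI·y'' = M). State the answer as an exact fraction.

y(4) = -855517/112500000 m

Load 1 — triangular load w₀=11 kN/m (0→w₀ over full span):
  y_1 = -w₀x(7L⁴-10L²x²+3x⁴)/(360LEI) = -11·4·(7·12⁴-10·12²·4²+3·4⁴)/(360·12·200000) = -176/28125 m
Load 2 — point force P=-10 kN at a=3 m (b=L-a=9):
  y_2 = -Pa(L-x)(2Lx-a²-x²)/(6LEI)  [x>a] = -(-10)·3·(12-4)·(2·12·4-3²-4²)/(6·12·200000) = 71/60000 m
Load 3 — point force P=18 kN at a=36/5 m (b=L-a=24/5):
  y_3 = -Pbx(L²-b²-x²)/(6LEI)  [x≤a] = -18·(24/5)·4·(12²-(24/5)²-4²)/(6·12·200000) = -984/390625 m
Load 4 — applied couple M₀=2 kN·m at a=6 m (b=L-a=6):
  y_4 = (M₀x³/(6L)+C₁x)/EI  [x≤a] with C₁=M₀(3b²-L²)/(6L)=-1 = (2·4³/(6·12)+(-1)·4)/200000 = -1/90000 m
Superposition: y = Σ y_i = -855517/112500000 m ≈ -0.007605 m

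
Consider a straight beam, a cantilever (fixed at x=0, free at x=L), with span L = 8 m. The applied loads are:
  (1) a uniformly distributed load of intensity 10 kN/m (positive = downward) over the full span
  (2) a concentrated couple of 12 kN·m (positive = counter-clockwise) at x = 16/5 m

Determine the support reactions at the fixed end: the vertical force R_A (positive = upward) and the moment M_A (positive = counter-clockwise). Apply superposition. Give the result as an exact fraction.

Load 1 — uniform load w=10 kN/m over full span:
  R_A = wL = 10·8 = 80 kN
  M_A = wL²/2 = 10·8²/2 = 320 kN·m
Load 2 — applied couple M₀=12 kN·m at a=16/5 m (b=L-a=24/5):
  R_A = 0 kN
  M_A = -M₀ = -12 kN·m
Superposition: R_A = 80 kN, M_A = 308 kN·m

R_A = 80 kN, M_A = 308 kN·m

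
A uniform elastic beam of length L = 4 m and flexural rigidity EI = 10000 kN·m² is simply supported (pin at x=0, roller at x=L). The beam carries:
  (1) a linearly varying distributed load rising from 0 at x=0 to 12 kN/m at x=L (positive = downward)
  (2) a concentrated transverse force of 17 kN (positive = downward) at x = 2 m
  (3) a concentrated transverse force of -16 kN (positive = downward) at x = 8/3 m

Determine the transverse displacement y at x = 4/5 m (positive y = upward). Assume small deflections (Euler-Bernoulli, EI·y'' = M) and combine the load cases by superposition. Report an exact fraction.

y(4/5) = -4584217/3164062500 m

Load 1 — triangular load w₀=12 kN/m (0→w₀ over full span):
  y_1 = -w₀x(7L⁴-10L²x²+3x⁴)/(360LEI) = -12·(4/5)·(7·4⁴-10·4²·(4/5)²+3·(4/5)⁴)/(360·4·10000) = -11008/9765625 m
Load 2 — point force P=17 kN at a=2 m (b=L-a=2):
  y_2 = -Pbx(L²-b²-x²)/(6LEI)  [x≤a] = -17·2·(4/5)·(4²-2²-(4/5)²)/(6·4·10000) = -1207/937500 m
Load 3 — point force P=-16 kN at a=8/3 m (b=L-a=4/3):
  y_3 = -Pbx(L²-b²-x²)/(6LEI)  [x≤a] = -(-16)·(4/3)·(4/5)·(4²-(4/3)²-(4/5)²)/(6·4·10000) = 6112/6328125 m
Superposition: y = Σ y_i = -4584217/3164062500 m ≈ -0.001449 m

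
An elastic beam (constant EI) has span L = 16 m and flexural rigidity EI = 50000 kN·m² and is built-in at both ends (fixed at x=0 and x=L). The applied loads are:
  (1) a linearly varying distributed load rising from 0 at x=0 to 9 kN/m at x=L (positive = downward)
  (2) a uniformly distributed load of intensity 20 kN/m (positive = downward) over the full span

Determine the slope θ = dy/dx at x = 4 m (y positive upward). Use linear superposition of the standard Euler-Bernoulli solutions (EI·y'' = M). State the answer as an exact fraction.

Load 1 — triangular load w₀=9 kN/m (0→w₀ over full span):
  θ_1 = -w₀(2x(L-x)(L-2x)(x+2L)+x²(L-x)²)/(120LEI) = -9·(2·4·(16-4)·(16-2·4)·(4+2·16)+4²·(16-4)²)/(120·16·50000) = -351/125000 rad
Load 2 — uniform load w=20 kN/m over full span:
  θ_2 = -wx(L-x)(L-2x)/(12EI) = -20·4·(16-4)·(16-2·4)/(12·50000) = -8/625 rad
Superposition: θ = Σ θ_i = -1951/125000 rad ≈ -0.015608 rad

θ(4) = -1951/125000 rad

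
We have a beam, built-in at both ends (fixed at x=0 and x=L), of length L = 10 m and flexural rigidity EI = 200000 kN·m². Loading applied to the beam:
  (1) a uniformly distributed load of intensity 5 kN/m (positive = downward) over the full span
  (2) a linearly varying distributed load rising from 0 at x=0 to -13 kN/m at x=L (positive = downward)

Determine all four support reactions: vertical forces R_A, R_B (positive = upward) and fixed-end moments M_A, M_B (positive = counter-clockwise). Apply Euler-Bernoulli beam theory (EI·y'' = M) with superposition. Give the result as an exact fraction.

R_A = 11/2 kN, M_A = -5/3 kN·m, R_B = -41/2 kN, M_B = 70/3 kN·m

Load 1 — uniform load w=5 kN/m over full span:
  R_A = wL/2 = 5·10/2 = 25 kN
  M_A = wL²/12 = 5·10²/12 = 125/3 kN·m
  R_B = wL/2 = 5·10/2 = 25 kN
  M_B = -wL²/12 = -5·10²/12 = -125/3 kN·m
Load 2 — triangular load w₀=-13 kN/m (0→w₀ over full span):
  R_A = 3w₀L/20 = 3·(-13)·10/20 = -39/2 kN
  M_A = w₀L²/30 = (-13)·10²/30 = -130/3 kN·m
  R_B = 7w₀L/20 = 7·(-13)·10/20 = -91/2 kN
  M_B = -w₀L²/20 = -(-13)·10²/20 = 65 kN·m
Superposition: R_A = 11/2 kN, M_A = -5/3 kN·m, R_B = -41/2 kN, M_B = 70/3 kN·m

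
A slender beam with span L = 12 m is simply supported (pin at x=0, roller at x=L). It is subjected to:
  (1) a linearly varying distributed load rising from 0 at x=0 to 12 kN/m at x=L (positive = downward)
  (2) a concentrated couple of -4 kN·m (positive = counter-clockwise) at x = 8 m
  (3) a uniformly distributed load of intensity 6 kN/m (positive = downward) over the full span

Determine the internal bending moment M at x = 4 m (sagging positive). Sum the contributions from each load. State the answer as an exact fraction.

M(4) = 180 kN·m

Load 1 — triangular load w₀=12 kN/m (0→w₀ over full span):
  M_1 = w₀Lx/6 - w₀x³/(6L) = 12·12·4/6 - 12·4³/(6·12) = 256/3 kN·m
Load 2 — applied couple M₀=-4 kN·m at a=8 m (b=L-a=4):
  M_2 = M₀x/L  [x≤a] = (-4)·4/12 = -4/3 kN·m
Load 3 — uniform load w=6 kN/m over full span:
  M_3 = wx(L-x)/2 = 6·4·(12-4)/2 = 96 kN·m
Superposition: M = Σ M_i = 180 kN·m ≈ 180.000000 kN·m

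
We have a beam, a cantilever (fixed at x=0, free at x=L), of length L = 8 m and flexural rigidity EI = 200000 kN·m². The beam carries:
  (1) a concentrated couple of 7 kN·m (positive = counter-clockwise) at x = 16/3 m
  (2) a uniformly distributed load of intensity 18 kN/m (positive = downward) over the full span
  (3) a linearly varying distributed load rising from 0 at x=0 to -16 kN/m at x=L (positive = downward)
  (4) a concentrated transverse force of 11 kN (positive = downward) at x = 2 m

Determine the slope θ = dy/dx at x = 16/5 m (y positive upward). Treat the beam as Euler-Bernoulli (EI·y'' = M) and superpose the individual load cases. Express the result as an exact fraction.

θ(16/5) = -134531/62500000 rad

Load 1 — applied couple M₀=7 kN·m at a=16/3 m (b=L-a=8/3):
  θ_1 = M₀x/EI  [x≤a] = 7·(16/5)/200000 = 7/62500 rad
Load 2 — uniform load w=18 kN/m over full span:
  θ_2 = -wx(x²-3Lx+3L²)/(6EI) = -18·(16/5)·((16/5)²-3·8·(16/5)+3·8²)/(6·200000) = -2352/390625 rad
Load 3 — triangular load w₀=-16 kN/m (0→w₀ over full span):
  θ_3 = (w₀Lx²/4-w₀L²x/3-w₀x⁴/(24L))/EI = ((-16)·8·(16/5)²/4-(-16)·8²·(16/5)/3-(-16)·(16/5)⁴/(24·8))/200000 = 7552/1953125 rad
Load 4 — point force P=11 kN at a=2 m (b=L-a=6):
  θ_4 = -Pa²/(2EI)  [x>a] = -11·2²/(2·200000) = -11/100000 rad
Superposition: θ = Σ θ_i = -134531/62500000 rad ≈ -0.002152 rad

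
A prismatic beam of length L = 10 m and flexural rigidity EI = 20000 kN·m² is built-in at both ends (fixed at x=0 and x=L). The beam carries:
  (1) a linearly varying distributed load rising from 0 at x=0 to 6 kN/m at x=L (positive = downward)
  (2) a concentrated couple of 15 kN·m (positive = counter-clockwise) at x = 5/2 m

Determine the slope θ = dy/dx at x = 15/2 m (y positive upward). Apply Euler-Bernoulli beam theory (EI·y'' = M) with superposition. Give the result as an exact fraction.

Load 1 — triangular load w₀=6 kN/m (0→w₀ over full span):
  θ_1 = -w₀(2x(L-x)(L-2x)(x+2L)+x²(L-x)²)/(120LEI) = -6·(2·(15/2)·(10-(15/2))·(10-2·(15/2))·((15/2)+2·10)+(15/2)²·(10-(15/2))²)/(120·10·20000) = 123/102400 rad
Load 2 — applied couple M₀=15 kN·m at a=5/2 m (b=L-a=15/2):
  θ_2 = (R_Ax²/2 - M_Ax - M₀(x-a))/EI  [x>a] with R_A=27/16, M_A=-45/16 = ((27/16)·(15/2)²/2 - (-45/16)·(15/2) - 15·((15/2)-(5/2)))/20000 = -33/102400 rad
Superposition: θ = Σ θ_i = 9/10240 rad ≈ 0.000879 rad

θ(15/2) = 9/10240 rad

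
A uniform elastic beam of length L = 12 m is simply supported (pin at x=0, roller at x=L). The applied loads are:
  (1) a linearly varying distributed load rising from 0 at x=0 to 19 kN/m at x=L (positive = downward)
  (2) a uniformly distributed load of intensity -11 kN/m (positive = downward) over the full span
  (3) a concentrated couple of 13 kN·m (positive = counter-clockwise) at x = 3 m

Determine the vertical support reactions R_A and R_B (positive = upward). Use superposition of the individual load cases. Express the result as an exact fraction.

R_A = -323/12 kN, R_B = 107/12 kN

Load 1 — triangular load w₀=19 kN/m (0→w₀ over full span):
  R_A = w₀L/6 = 19·12/6 = 38 kN
  R_B = w₀L/3 = 19·12/3 = 76 kN
Load 2 — uniform load w=-11 kN/m over full span:
  R_A = wL/2 = (-11)·12/2 = -66 kN
  R_B = wL/2 = (-11)·12/2 = -66 kN
Load 3 — applied couple M₀=13 kN·m at a=3 m (b=L-a=9):
  R_A = M₀/L = 13/12 kN
  R_B = -M₀/L = -13/12 kN
Superposition: R_A = -323/12 kN, R_B = 107/12 kN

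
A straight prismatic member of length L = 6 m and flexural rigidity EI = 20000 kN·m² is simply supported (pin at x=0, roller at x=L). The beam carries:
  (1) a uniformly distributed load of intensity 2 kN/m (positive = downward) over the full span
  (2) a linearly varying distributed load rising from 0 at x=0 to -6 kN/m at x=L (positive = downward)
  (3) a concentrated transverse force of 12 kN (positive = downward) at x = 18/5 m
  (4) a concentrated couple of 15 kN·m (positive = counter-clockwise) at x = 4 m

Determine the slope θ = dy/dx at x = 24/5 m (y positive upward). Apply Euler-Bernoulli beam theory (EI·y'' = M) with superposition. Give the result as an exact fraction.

θ(24/5) = 6787/6250000 rad

Load 1 — uniform load w=2 kN/m over full span:
  θ_1 = -w(L³-6Lx²+4x³)/(24EI) = -2·(6³-6·6·(24/5)²+4·(24/5)³)/(24·20000) = 891/1250000 rad
Load 2 — triangular load w₀=-6 kN/m (0→w₀ over full span):
  θ_2 = -w₀(7L⁴-30L²x²+15x⁴)/(360LEI) = -(-6)·(7·6⁴-30·6²·(24/5)²+15·(24/5)⁴)/(360·6·20000) = -6813/6250000 rad
Load 3 — point force P=12 kN at a=18/5 m (b=L-a=12/5):
  θ_3 = -Pa(2L²-6Lx+3x²+a²)/(6LEI)  [x>a] = -12·(18/5)·(2·6²-6·6·(24/5)+3·(24/5)²+(18/5)²)/(6·6·20000) = 351/312500 rad
Load 4 — applied couple M₀=15 kN·m at a=4 m (b=L-a=2):
  θ_4 = (M₀x²/(2L)-M₀(x-a)+C₁)/EI  [x>a] with C₁=M₀(3b²-L²)/(6L)=-10 = (15·(24/5)²/(2·6)-15·((24/5)-4)+(-10))/20000 = 17/50000 rad
Superposition: θ = Σ θ_i = 6787/6250000 rad ≈ 0.001086 rad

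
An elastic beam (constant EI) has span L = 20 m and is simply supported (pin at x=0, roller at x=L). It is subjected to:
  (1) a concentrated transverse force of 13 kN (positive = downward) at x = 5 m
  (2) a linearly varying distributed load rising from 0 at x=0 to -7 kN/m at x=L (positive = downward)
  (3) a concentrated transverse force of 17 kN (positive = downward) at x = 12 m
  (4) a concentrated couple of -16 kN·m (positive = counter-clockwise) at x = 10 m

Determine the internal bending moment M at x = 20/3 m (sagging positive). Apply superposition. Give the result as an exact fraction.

Load 1 — point force P=13 kN at a=5 m (b=L-a=15):
  M_1 = Pa(L-x)/L  [x>a] = 13·5·(20-(20/3))/20 = 130/3 kN·m
Load 2 — triangular load w₀=-7 kN/m (0→w₀ over full span):
  M_2 = w₀Lx/6 - w₀x³/(6L) = (-7)·20·(20/3)/6 - (-7)·(20/3)³/(6·20) = -11200/81 kN·m
Load 3 — point force P=17 kN at a=12 m (b=L-a=8):
  M_3 = Pbx/L  [x≤a] = 17·8·(20/3)/20 = 136/3 kN·m
Load 4 — applied couple M₀=-16 kN·m at a=10 m (b=L-a=10):
  M_4 = M₀x/L  [x≤a] = (-16)·(20/3)/20 = -16/3 kN·m
Superposition: M = Σ M_i = -4450/81 kN·m ≈ -54.938272 kN·m

M(20/3) = -4450/81 kN·m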